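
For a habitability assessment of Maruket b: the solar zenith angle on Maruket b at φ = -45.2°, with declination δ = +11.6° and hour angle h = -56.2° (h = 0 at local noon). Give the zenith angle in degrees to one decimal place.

cos θ_z = sin φ sin δ + cos φ cos δ cos h = -0.142679 + 0.383979 = 0.241300.
θ_z = arccos(0.241300) = 76.0°.

θ_z = 76.0°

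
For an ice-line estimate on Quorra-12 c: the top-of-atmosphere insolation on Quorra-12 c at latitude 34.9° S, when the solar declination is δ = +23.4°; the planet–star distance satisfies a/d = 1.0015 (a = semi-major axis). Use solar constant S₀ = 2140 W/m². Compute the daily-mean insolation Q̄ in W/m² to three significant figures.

Q̄ ≈ 294 W/m²

cos H₀ = −tan(-34.9°) tan(+23.400°) = 0.3019, H₀ = 1.2641 rad.
Bracket: H₀ sin φ sin δ + cos φ cos δ sin H₀ = 1.2641×-0.57215×0.39715 + 0.82015×0.91775×0.95335 = -0.287241 + 0.717580 = 0.430339.
Inverse-square distance factor (a/d)² = 1.0015² = 1.003002.
Q̄ = (S₀/π) × 1.003002 × [bracket] = (2140/π) × 1.003002 × 0.430339 = 294.0 W/m².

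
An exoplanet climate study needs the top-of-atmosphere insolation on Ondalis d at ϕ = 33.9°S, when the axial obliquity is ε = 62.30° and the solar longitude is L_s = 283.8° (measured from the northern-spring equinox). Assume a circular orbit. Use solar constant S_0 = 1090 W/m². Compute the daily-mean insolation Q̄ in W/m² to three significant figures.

Solar declination: sin δ = sin ε · sin L_s = sin 62.30° × sin 283.8° = -0.85984, so δ = -59.298°.
cos h₀ = −tan(-33.9°) tan(-59.298°) = -1.1316 ≤ −1 ⇒ polar day, h₀ = π.
Bracket: h₀ sin ϕ sin δ + cos ϕ cos δ sin h₀ = 3.1416×-0.55775×-0.85984 + 0.83001×0.51057×0.00000 = 1.506635 + 0.000000 = 1.506635.
Q̄ = (S_0/π) × [bracket] = (1090/π) × 1.506635 = 522.7 W/m².

Q̄ ≈ 523 W/m²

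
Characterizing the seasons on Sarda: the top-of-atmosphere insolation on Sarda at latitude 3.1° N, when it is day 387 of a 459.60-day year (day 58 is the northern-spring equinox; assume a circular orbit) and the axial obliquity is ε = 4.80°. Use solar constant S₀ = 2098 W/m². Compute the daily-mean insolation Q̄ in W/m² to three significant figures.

Q̄ ≈ 660 W/m²

Solar longitude: λ_s = 360° × (387 − 58)/459.60 = 257.702°.
sin δ = sin 4.80° × sin 257.702° = -0.08176, so δ = -4.690°.
cos H₀ = −tan(+3.1°) tan(-4.690°) = 0.0044, H₀ = 1.5664 rad.
Bracket: H₀ sin φ sin δ + cos φ cos δ sin H₀ = 1.5664×0.05408×-0.08176 + 0.99854×0.99665×0.99999 = -0.006926 + 0.995185 = 0.988259.
Q̄ = (S₀/π) × [bracket] = (2098/π) × 0.988259 = 660.0 W/m².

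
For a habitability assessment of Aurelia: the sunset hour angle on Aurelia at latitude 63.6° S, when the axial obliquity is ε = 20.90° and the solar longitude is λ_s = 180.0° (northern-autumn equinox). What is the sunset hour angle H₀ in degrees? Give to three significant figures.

H₀ = 90.0°

Solar declination: sin δ = sin ε · sin λ_s = sin 20.90° × sin 180.0° = 0.00000, so δ = +0.000°.
cos H₀ = −tan φ · tan δ = −tan(-63.6°) × tan(+0.000°) = 0.0000, so H₀ = 1.5708 rad = 90.00°.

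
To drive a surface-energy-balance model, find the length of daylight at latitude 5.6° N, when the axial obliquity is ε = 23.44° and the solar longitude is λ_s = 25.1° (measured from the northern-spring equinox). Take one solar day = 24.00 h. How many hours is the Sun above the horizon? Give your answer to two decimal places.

12.13 h

Solar declination: sin δ = sin ε · sin λ_s = sin 23.44° × sin 25.1° = 0.16874, so δ = +9.715°.
cos H₀ = −tan φ · tan δ = −tan(+5.6°) × tan(+9.715°) = -0.0168, so H₀ = 1.5876 rad = 90.96°.
Daylight = 2H₀/(2π) × 24.00 h = (1.5876/π) × 24.00 = 12.13 h.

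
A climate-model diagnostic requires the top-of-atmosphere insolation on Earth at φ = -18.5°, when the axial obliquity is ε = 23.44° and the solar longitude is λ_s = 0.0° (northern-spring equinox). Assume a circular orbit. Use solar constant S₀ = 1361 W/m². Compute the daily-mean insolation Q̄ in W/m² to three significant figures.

Solar declination: sin δ = sin ε · sin λ_s = sin 23.44° × sin 0.0° = 0.00000, so δ = +0.000°.
cos H₀ = −tan(-18.5°) tan(+0.000°) = 0.0000, H₀ = 1.5708 rad.
Bracket: H₀ sin φ sin δ + cos φ cos δ sin H₀ = 1.5708×-0.31730×0.00000 + 0.94832×1.00000×1.00000 = -0.000000 + 0.948320 = 0.948320.
Q̄ = (S₀/π) × [bracket] = (1361/π) × 0.948320 = 410.8 W/m².

Q̄ ≈ 411 W/m²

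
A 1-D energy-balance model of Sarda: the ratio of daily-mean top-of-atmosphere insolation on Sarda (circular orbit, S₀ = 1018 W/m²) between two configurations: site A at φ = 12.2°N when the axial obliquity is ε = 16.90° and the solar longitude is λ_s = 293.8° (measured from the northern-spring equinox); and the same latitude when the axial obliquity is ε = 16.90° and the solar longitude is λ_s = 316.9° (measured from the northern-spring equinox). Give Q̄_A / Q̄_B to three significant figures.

— Configuration A (φ=+12.2°):
Solar declination: sin δ = sin ε · sin λ_s = sin 16.90° × sin 293.8° = -0.26598, so δ = -15.425°.
cos H₀ = −tan(+12.2°) tan(-15.425°) = 0.0597, H₀ = 1.5111 rad.
Bracket: H₀ sin φ sin δ + cos φ cos δ sin H₀ = 1.5111×0.21132×-0.26598 + 0.97742×0.96398×0.99822 = -0.084934 + 0.940536 = 0.855602.
Q̄ = (S₀/π) × [bracket] = (1018/π) × 0.855602 = 277.25 W/m².
— Configuration B (φ=+12.2°):
Solar declination: sin δ = sin ε · sin λ_s = sin 16.90° × sin 316.9° = -0.19863, so δ = -11.457°.
cos H₀ = −tan(+12.2°) tan(-11.457°) = 0.0438, H₀ = 1.5270 rad.
Bracket: H₀ sin φ sin δ + cos φ cos δ sin H₀ = 1.5270×0.21132×-0.19863 + 0.97742×0.98007×0.99904 = -0.064095 + 0.957020 = 0.892925.
Q̄ = (S₀/π) × [bracket] = (1018/π) × 0.892925 = 289.34 W/m².
Ratio Q̄_A / Q̄_B = 277.25 / 289.34 = 0.9582.

Q̄_A / Q̄_B ≈ 0.958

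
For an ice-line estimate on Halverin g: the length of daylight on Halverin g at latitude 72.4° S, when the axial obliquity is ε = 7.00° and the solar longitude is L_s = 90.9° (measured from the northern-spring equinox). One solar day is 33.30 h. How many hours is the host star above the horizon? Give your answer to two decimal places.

Solar declination: sin δ = sin ε · sin L_s = sin 7.00° × sin 90.9° = 0.12185, so δ = +6.999°.
cos h₀ = −tan ϕ · tan δ = −tan(-72.4°) × tan(+6.999°) = 0.3870, so h₀ = 1.1734 rad = 67.23°.
Daylight = 2h₀/(2π) × 33.30 h = (1.1734/π) × 33.30 = 12.44 h.

12.44 h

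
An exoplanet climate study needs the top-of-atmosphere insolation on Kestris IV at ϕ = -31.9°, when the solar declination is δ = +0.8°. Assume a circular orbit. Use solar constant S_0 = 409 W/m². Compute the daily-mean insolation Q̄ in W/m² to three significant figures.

Q̄ ≈ 109 W/m²

cos h₀ = −tan(-31.9°) tan(+0.800°) = 0.0087, h₀ = 1.5621 rad.
Bracket: h₀ sin ϕ sin δ + cos ϕ cos δ sin h₀ = 1.5621×-0.52844×0.01396 + 0.84897×0.99990×0.99996 = -0.011524 + 0.848851 = 0.837327.
Q̄ = (S_0/π) × [bracket] = (409/π) × 0.837327 = 109.0 W/m².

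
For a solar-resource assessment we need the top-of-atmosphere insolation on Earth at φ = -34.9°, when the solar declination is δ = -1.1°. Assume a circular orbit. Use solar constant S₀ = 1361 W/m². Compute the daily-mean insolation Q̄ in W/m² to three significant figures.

Q̄ ≈ 363 W/m²

cos H₀ = −tan(-34.9°) tan(-1.100°) = -0.0134, H₀ = 1.5842 rad.
Bracket: H₀ sin φ sin δ + cos φ cos δ sin H₀ = 1.5842×-0.57215×-0.01920 + 0.82015×0.99982×0.99991 = 0.017403 + 0.819929 = 0.837332.
Q̄ = (S₀/π) × [bracket] = (1361/π) × 0.837332 = 362.7 W/m².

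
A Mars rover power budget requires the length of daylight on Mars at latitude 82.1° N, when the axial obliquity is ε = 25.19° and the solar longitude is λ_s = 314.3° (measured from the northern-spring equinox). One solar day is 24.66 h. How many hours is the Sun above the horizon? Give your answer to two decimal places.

Solar declination: sin δ = sin ε · sin λ_s = sin 25.19° × sin 314.3° = -0.30461, so δ = -17.735°.
cos H₀ = −tan φ · tan δ = 2.3048 ≥ 1, so the Sun never rises (polar night) and H₀ = 0.
Daylight = 2H₀/(2π) × 24.66 h = (0.0000/π) × 24.66 = 0.00 h.

0.00 h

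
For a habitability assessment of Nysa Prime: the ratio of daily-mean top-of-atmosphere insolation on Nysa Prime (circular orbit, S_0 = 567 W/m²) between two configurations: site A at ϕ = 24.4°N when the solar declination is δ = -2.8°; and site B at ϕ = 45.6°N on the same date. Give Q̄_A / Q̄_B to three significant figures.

— Configuration A (ϕ=+24.4°):
cos h₀ = −tan(+24.4°) tan(-2.800°) = 0.0222, h₀ = 1.5486 rad.
Bracket: h₀ sin ϕ sin δ + cos ϕ cos δ sin h₀ = 1.5486×0.41310×-0.04885 + 0.91068×0.99881×0.99975 = -0.031251 + 0.909369 = 0.878118.
Q̄ = (S_0/π) × [bracket] = (567/π) × 0.878118 = 158.48 W/m².
— Configuration B (ϕ=+45.6°):
cos h₀ = −tan(+45.6°) tan(-2.800°) = 0.0499, h₀ = 1.5208 rad.
Bracket: h₀ sin ϕ sin δ + cos ϕ cos δ sin h₀ = 1.5208×0.71447×-0.04885 + 0.69966×0.99881×0.99875 = -0.053079 + 0.697954 = 0.644875.
Q̄ = (S_0/π) × [bracket] = (567/π) × 0.644875 = 116.39 W/m².
Ratio Q̄_A / Q̄_B = 158.48 / 116.39 = 1.362.

Q̄_A / Q̄_B ≈ 1.36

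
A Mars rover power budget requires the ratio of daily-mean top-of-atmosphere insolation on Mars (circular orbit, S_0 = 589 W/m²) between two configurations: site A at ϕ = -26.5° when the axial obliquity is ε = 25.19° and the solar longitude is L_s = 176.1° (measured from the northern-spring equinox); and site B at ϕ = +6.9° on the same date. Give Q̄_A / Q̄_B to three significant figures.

— Configuration A (ϕ=-26.5°):
Solar declination: sin δ = sin ε · sin L_s = sin 25.19° × sin 176.1° = 0.02895, so δ = +1.659°.
cos h₀ = −tan(-26.5°) tan(+1.659°) = 0.0144, h₀ = 1.5564 rad.
Bracket: h₀ sin ϕ sin δ + cos ϕ cos δ sin h₀ = 1.5564×-0.44620×0.02895 + 0.89493×0.99958×0.99990 = -0.020105 + 0.894465 = 0.874360.
Q̄ = (S_0/π) × [bracket] = (589/π) × 0.874360 = 163.93 W/m².
— Configuration B (ϕ=+6.9°):
cos h₀ = −tan(+6.9°) tan(+1.659°) = -0.0035, h₀ = 1.5743 rad.
Bracket: h₀ sin ϕ sin δ + cos ϕ cos δ sin h₀ = 1.5743×0.12014×0.02895 + 0.99276×0.99958×0.99999 = 0.005475 + 0.992333 = 0.997808.
Q̄ = (S_0/π) × [bracket] = (589/π) × 0.997808 = 187.07 W/m².
Ratio Q̄_A / Q̄_B = 163.93 / 187.07 = 0.8763.

Q̄_A / Q̄_B ≈ 0.876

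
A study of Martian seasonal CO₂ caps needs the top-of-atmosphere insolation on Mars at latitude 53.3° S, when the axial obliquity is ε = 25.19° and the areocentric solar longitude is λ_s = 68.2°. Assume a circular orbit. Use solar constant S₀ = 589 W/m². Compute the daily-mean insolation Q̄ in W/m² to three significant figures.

Q̄ ≈ 27.3 W/m²

sin δ = sin 25.19° × sin 68.2° = 0.39518, so δ = +23.277°.
cos H₀ = −tan(-53.3°) tan(+23.277°) = 0.5772, H₀ = 0.9556 rad.
Bracket: H₀ sin φ sin δ + cos φ cos δ sin H₀ = 0.9556×-0.80178×0.39518 + 0.59763×0.91860×0.81663 = -0.302779 + 0.448316 = 0.145537.
Q̄ = (S₀/π) × [bracket] = (589/π) × 0.145537 = 27.29 W/m².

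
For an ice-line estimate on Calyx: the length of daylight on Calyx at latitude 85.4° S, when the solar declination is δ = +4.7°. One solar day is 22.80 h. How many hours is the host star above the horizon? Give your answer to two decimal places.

cos H₀ = −tan φ · tan δ = 1.0218 ≥ 1, so the host star never rises (polar night) and H₀ = 0.
Daylight = 2H₀/(2π) × 22.80 h = (0.0000/π) × 22.80 = 0.00 h.

0.00 h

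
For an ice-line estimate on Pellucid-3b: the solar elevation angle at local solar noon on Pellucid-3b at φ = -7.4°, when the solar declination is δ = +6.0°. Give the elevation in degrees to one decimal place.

At local noon the hour angle is zero, so the zenith angle equals |φ − δ| = |-7.4° − (+6.000°)| = 13.400°.
Elevation = 90° − 13.400° = 76.6°.

76.6°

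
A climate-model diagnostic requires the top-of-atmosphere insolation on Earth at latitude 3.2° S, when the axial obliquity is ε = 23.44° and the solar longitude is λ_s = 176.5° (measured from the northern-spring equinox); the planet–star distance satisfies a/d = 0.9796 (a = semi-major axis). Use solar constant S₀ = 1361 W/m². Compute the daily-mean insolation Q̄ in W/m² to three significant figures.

Q̄ ≈ 414 W/m²

Solar declination: sin δ = sin ε · sin λ_s = sin 23.44° × sin 176.5° = 0.02428, so δ = +1.392°.
cos H₀ = −tan(-3.2°) tan(+1.392°) = 0.0014, H₀ = 1.5694 rad.
Bracket: H₀ sin φ sin δ + cos φ cos δ sin H₀ = 1.5694×-0.05582×0.02428 + 0.99844×0.99971×1.00000 = -0.002127 + 0.998150 = 0.996023.
Inverse-square distance factor (a/d)² = 0.9796² = 0.959616.
Q̄ = (S₀/π) × 0.959616 × [bracket] = (1361/π) × 0.959616 × 0.996023 = 414.1 W/m².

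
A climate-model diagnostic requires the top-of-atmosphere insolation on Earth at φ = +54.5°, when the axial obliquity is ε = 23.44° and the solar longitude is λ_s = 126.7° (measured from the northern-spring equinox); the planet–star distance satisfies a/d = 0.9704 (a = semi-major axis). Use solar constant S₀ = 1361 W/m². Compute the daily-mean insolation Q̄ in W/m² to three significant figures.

Q̄ ≈ 416 W/m²

Solar declination: sin δ = sin ε · sin λ_s = sin 23.44° × sin 126.7° = 0.31894, so δ = +18.599°.
cos H₀ = −tan(+54.5°) tan(+18.599°) = -0.4718, H₀ = 2.0621 rad.
Bracket: H₀ sin φ sin δ + cos φ cos δ sin H₀ = 2.0621×0.81412×0.31894 + 0.58070×0.94778×0.88172 = 0.535435 + 0.485277 = 1.020712.
Inverse-square distance factor (a/d)² = 0.9704² = 0.941676.
Q̄ = (S₀/π) × 0.941676 × [bracket] = (1361/π) × 0.941676 × 1.020712 = 416.4 W/m².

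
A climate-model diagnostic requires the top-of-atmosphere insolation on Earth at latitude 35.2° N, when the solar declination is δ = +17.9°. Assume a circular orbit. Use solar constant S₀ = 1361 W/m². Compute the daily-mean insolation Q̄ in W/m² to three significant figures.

cos H₀ = −tan(+35.2°) tan(+17.900°) = -0.2278, H₀ = 1.8007 rad.
Bracket: H₀ sin φ sin δ + cos φ cos δ sin H₀ = 1.8007×0.57643×0.30736 + 0.81714×0.95159×0.97370 = 0.319033 + 0.757132 = 1.076165.
Q̄ = (S₀/π) × [bracket] = (1361/π) × 1.076165 = 466.2 W/m².

Q̄ ≈ 466 W/m²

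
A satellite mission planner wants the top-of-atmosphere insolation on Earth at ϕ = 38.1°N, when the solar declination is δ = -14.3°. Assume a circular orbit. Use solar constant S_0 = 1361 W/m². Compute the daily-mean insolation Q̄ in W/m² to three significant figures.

Q̄ ≈ 233 W/m²

cos h₀ = −tan(+38.1°) tan(-14.300°) = 0.1999, h₀ = 1.3696 rad.
Bracket: h₀ sin ϕ sin δ + cos ϕ cos δ sin h₀ = 1.3696×0.61704×-0.24700 + 0.78694×0.96902×0.97982 = -0.208739 + 0.747172 = 0.538433.
Q̄ = (S_0/π) × [bracket] = (1361/π) × 0.538433 = 233.3 W/m².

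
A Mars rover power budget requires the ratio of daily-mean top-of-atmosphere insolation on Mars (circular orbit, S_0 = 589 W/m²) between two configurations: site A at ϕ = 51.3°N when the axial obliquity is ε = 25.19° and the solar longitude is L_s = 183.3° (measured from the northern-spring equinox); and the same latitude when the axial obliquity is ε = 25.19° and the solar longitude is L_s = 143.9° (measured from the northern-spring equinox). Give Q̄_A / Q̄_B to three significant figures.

— Configuration A (ϕ=+51.3°):
Solar declination: sin δ = sin ε · sin L_s = sin 25.19° × sin 183.3° = -0.02450, so δ = -1.404°.
cos h₀ = −tan(+51.3°) tan(-1.404°) = 0.0306, h₀ = 1.5402 rad.
Bracket: h₀ sin ϕ sin δ + cos ϕ cos δ sin h₀ = 1.5402×0.78043×-0.02450 + 0.62524×0.99970×0.99953 = -0.029449 + 0.624759 = 0.595310.
Q̄ = (S_0/π) × [bracket] = (589/π) × 0.595310 = 111.61 W/m².
— Configuration B (ϕ=+51.3°):
Solar declination: sin δ = sin ε · sin L_s = sin 25.19° × sin 143.9° = 0.25077, so δ = +14.523°.
cos h₀ = −tan(+51.3°) tan(+14.523°) = -0.3234, h₀ = 1.9001 rad.
Bracket: h₀ sin ϕ sin δ + cos ϕ cos δ sin h₀ = 1.9001×0.78043×0.25077 + 0.62524×0.96805×0.94628 = 0.371866 + 0.572749 = 0.944615.
Q̄ = (S_0/π) × [bracket] = (589/π) × 0.944615 = 177.10 W/m².
Ratio Q̄_A / Q̄_B = 111.61 / 177.10 = 0.6302.

Q̄_A / Q̄_B ≈ 0.630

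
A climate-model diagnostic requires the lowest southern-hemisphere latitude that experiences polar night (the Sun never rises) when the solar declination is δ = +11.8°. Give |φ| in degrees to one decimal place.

|φ| = 78.2°

Polar night requires cos H₀ = −tan φ tan δ ≥ 1, i.e. tan φ tan δ ≤ −1.
The boundary is |tan φ| · |tan δ| = 1, so |φ| = 90° − |δ| = 90° − 11.8° = 78.2° in the southern hemisphere.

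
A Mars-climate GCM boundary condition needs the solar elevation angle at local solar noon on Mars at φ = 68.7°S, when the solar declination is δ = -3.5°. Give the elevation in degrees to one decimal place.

At local noon the hour angle is zero, so the zenith angle equals |φ − δ| = |-68.7° − (-3.500°)| = 65.200°.
Elevation = 90° − 65.200° = 24.8°.

24.8°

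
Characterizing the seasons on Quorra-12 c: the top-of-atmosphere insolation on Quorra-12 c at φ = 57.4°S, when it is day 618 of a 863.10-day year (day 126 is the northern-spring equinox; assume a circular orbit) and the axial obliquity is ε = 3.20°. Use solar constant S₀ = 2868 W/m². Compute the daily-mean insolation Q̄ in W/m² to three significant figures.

Solar longitude: λ_s = 360° × (618 − 126)/863.10 = 205.214°.
sin δ = sin 3.20° × sin 205.214° = -0.02378, so δ = -1.363°.
cos H₀ = −tan(-57.4°) tan(-1.363°) = -0.0372, H₀ = 1.6080 rad.
Bracket: H₀ sin φ sin δ + cos φ cos δ sin H₀ = 1.6080×-0.84245×-0.02378 + 0.53877×0.99972×0.99931 = 0.032214 + 0.538247 = 0.570461.
Q̄ = (S₀/π) × [bracket] = (2868/π) × 0.570461 = 520.8 W/m².

Q̄ ≈ 521 W/m²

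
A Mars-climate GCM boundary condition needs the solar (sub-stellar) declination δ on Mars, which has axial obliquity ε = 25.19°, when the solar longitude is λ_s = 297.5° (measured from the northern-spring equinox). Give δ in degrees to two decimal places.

δ = -22.18°

sin δ = sin ε · sin λ_s = sin 25.19° × sin 297.5° = -0.377531.
δ = arcsin(-0.377531) = -22.18°.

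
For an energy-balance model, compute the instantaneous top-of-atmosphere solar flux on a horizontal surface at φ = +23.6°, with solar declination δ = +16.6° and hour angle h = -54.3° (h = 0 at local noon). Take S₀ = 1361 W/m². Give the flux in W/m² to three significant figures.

853 W/m²

cos θ_z = sin φ sin δ + cos φ cos δ cos h = 0.114375 + 0.512449 = 0.626824.
Flux = S₀ · cos θ_z = 1361 × 0.626824 = 853.1 W/m².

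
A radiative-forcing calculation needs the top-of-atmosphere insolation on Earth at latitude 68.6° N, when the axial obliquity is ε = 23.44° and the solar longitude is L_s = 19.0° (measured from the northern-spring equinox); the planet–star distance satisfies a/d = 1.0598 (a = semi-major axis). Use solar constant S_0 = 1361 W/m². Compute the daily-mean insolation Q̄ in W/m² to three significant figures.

Solar declination: sin δ = sin ε · sin L_s = sin 23.44° × sin 19.0° = 0.12951, so δ = +7.441°.
cos h₀ = −tan(+68.6°) tan(+7.441°) = -0.3333, h₀ = 1.9106 rad.
Bracket: h₀ sin ϕ sin δ + cos ϕ cos δ sin h₀ = 1.9106×0.93106×0.12951 + 0.36488×0.99158×0.94283 = 0.230383 + 0.341123 = 0.571506.
Inverse-square distance factor (a/d)² = 1.0598² = 1.123176.
Q̄ = (S_0/π) × 1.123176 × [bracket] = (1361/π) × 1.123176 × 0.571506 = 278.1 W/m².

Q̄ ≈ 278 W/m²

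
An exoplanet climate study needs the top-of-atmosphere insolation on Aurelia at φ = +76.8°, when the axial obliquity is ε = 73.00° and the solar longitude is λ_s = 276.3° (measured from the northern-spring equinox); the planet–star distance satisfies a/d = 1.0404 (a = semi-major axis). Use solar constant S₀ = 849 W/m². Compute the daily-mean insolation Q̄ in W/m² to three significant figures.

Solar declination: sin δ = sin ε · sin λ_s = sin 73.00° × sin 276.3° = -0.95053, so δ = -71.903°.
cos H₀ = −tan(+76.8°) tan(-71.903°) = 13.0462 ≥ 1 ⇒ polar night, H₀ = 0 and Q̄ = 0.
Inverse-square distance factor (a/d)² = 1.0404² = 1.082432.

Q̄ ≈ 0.00 W/m²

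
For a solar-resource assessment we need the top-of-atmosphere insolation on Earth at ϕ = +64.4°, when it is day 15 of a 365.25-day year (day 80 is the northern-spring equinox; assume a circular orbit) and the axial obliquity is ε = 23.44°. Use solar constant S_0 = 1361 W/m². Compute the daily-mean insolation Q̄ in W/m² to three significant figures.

Q̄ ≈ 14.9 W/m²

Solar longitude: L_s = 360° × (15 − 80)/365.25 = -64.066°, i.e. -64.066° + 360° = 295.934°.
sin δ = sin 23.44° × sin 295.934° = -0.35773, so δ = -20.961°.
cos h₀ = −tan(+64.4°) tan(-20.961°) = 0.7995, h₀ = 0.6443 rad.
Bracket: h₀ sin ϕ sin δ + cos ϕ cos δ sin h₀ = 0.6443×0.90183×-0.35773 + 0.43209×0.93383×0.60060 = -0.207859 + 0.242341 = 0.034482.
Q̄ = (S_0/π) × [bracket] = (1361/π) × 0.034482 = 14.94 W/m².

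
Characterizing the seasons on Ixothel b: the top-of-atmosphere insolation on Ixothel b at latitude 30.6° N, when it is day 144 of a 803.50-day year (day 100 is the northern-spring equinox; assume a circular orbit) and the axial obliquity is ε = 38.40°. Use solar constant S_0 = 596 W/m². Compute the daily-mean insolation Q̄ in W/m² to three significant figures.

Solar longitude: L_s = 360° × (144 − 100)/803.50 = 19.714°.
sin δ = sin 38.40° × sin 19.714° = 0.20953, so δ = +12.095°.
cos h₀ = −tan(+30.6°) tan(+12.095°) = -0.1267, h₀ = 1.6979 rad.
Bracket: h₀ sin ϕ sin δ + cos ϕ cos δ sin h₀ = 1.6979×0.50904×0.20953 + 0.86074×0.97780×0.99194 = 0.181097 + 0.834848 = 1.015945.
Q̄ = (S_0/π) × [bracket] = (596/π) × 1.015945 = 192.7 W/m².

Q̄ ≈ 193 W/m²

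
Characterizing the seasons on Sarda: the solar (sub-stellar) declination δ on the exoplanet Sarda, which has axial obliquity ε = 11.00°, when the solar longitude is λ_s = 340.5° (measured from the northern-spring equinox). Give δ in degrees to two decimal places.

sin δ = sin ε · sin λ_s = sin 11.00° × sin 340.5° = -0.063693.
δ = arcsin(-0.063693) = -3.65°.

δ = -3.65°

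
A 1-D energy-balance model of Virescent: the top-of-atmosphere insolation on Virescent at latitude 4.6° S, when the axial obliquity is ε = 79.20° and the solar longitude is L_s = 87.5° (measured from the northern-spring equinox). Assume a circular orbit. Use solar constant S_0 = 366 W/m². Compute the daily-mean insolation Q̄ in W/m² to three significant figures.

Q̄ ≈ 9.83 W/m²

Solar declination: sin δ = sin ε · sin L_s = sin 79.20° × sin 87.5° = 0.98135, so δ = +78.918°.
cos h₀ = −tan(-4.6°) tan(+78.918°) = 0.4108, h₀ = 1.1475 rad.
Bracket: h₀ sin ϕ sin δ + cos ϕ cos δ sin h₀ = 1.1475×-0.08020×0.98135 + 0.99678×0.19222×0.91174 = -0.090313 + 0.174690 = 0.084377.
Q̄ = (S_0/π) × [bracket] = (366/π) × 0.084377 = 9.830 W/m².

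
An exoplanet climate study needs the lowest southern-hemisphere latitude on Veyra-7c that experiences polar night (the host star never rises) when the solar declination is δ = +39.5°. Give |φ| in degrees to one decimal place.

Polar night requires cos H₀ = −tan φ tan δ ≥ 1, i.e. tan φ tan δ ≤ −1.
The boundary is |tan φ| · |tan δ| = 1, so |φ| = 90° − |δ| = 90° − 39.5° = 50.5° in the southern hemisphere.

|φ| = 50.5°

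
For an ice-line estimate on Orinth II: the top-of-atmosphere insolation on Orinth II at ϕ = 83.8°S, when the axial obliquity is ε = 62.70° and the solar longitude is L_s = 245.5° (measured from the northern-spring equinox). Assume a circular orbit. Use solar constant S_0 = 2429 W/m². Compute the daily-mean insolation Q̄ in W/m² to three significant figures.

Solar declination: sin δ = sin ε · sin L_s = sin 62.70° × sin 245.5° = -0.80861, so δ = -53.960°.
cos h₀ = −tan(-83.8°) tan(-53.960°) = -12.6513 ≤ −1 ⇒ polar day, h₀ = π.
Bracket: h₀ sin ϕ sin δ + cos ϕ cos δ sin h₀ = 3.1416×-0.99415×-0.80861 + 0.10800×0.58835×0.00000 = 2.525468 + 0.000000 = 2.525468.
Q̄ = (S_0/π) × [bracket] = (2429/π) × 2.525468 = 1953 W/m².

Q̄ ≈ 1.95e+03 W/m²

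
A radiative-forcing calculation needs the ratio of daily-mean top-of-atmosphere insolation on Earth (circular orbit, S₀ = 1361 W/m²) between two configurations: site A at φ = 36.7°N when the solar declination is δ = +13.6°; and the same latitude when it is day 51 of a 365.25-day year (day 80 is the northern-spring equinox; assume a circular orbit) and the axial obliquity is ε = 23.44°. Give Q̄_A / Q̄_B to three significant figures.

Q̄_A / Q̄_B ≈ 1.64

— Configuration A (φ=+36.7°):
cos H₀ = −tan(+36.7°) tan(+13.600°) = -0.1803, H₀ = 1.7521 rad.
Bracket: H₀ sin φ sin δ + cos φ cos δ sin H₀ = 1.7521×0.59763×0.23514 + 0.80178×0.97196×0.98361 = 0.246217 + 0.766525 = 1.012742.
Q̄ = (S₀/π) × [bracket] = (1361/π) × 1.012742 = 438.74 W/m².
— Configuration B (φ=+36.7°):
Solar longitude: λ_s = 360° × (51 − 80)/365.25 = -28.583°, i.e. -28.583° + 360° = 331.417°.
sin δ = sin 23.44° × sin 331.417° = -0.19032, so δ = -10.971°.
cos H₀ = −tan(+36.7°) tan(-10.971°) = 0.1445, H₀ = 1.4258 rad.
Bracket: H₀ sin φ sin δ + cos φ cos δ sin H₀ = 1.4258×0.59763×-0.19032 + 0.80178×0.98172×0.98951 = -0.162172 + 0.778867 = 0.616695.
Q̄ = (S₀/π) × [bracket] = (1361/π) × 0.616695 = 267.16 W/m².
Ratio Q̄_A / Q̄_B = 438.74 / 267.16 = 1.642.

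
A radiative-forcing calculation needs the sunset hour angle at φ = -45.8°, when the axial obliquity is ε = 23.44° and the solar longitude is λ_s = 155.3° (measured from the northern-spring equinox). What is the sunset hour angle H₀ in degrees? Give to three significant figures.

H₀ = 80.0°

Solar declination: sin δ = sin ε · sin λ_s = sin 23.44° × sin 155.3° = 0.16622, so δ = +9.568°.
cos H₀ = −tan φ · tan δ = −tan(-45.8°) × tan(+9.568°) = 0.1733, so H₀ = 1.3966 rad = 80.02°.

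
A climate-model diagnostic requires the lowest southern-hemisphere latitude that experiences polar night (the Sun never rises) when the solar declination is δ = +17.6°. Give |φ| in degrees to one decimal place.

|φ| = 72.4°

Polar night requires cos H₀ = −tan φ tan δ ≥ 1, i.e. tan φ tan δ ≤ −1.
The boundary is |tan φ| · |tan δ| = 1, so |φ| = 90° − |δ| = 90° − 17.6° = 72.4° in the southern hemisphere.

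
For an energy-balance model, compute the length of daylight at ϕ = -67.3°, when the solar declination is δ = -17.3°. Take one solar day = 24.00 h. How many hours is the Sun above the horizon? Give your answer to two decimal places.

18.42 h

cos h₀ = −tan ϕ · tan δ = −tan(-67.3°) × tan(-17.300°) = -0.7446, so h₀ = 2.4107 rad = 138.12°.
Daylight = 2h₀/(2π) × 24.00 h = (2.4107/π) × 24.00 = 18.42 h.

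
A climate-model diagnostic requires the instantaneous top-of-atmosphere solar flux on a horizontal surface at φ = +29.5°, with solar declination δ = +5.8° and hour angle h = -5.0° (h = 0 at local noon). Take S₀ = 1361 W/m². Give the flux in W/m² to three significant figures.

cos θ_z = sin φ sin δ + cos φ cos δ cos h = 0.049763 + 0.862605 = 0.912368.
Flux = S₀ · cos θ_z = 1361 × 0.912368 = 1242 W/m².

1.24e+03 W/m²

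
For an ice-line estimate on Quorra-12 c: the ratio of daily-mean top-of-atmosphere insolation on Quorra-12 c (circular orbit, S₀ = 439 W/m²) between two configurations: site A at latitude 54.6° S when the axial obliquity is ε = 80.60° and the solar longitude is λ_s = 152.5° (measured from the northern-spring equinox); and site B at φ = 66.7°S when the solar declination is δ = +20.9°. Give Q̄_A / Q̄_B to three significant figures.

— Configuration A (φ=-54.6°):
Solar declination: sin δ = sin ε · sin λ_s = sin 80.60° × sin 152.5° = 0.45555, so δ = +27.100°.
cos H₀ = −tan(-54.6°) tan(+27.100°) = 0.7201, H₀ = 0.7669 rad.
Bracket: H₀ sin φ sin δ + cos φ cos δ sin H₀ = 0.7669×-0.81513×0.45555 + 0.57928×0.89021×0.69390 = -0.284775 + 0.357831 = 0.073056.
Q̄ = (S₀/π) × [bracket] = (439/π) × 0.073056 = 10.209 W/m².
— Configuration B (φ=-66.7°):
cos H₀ = −tan(-66.7°) tan(+20.900°) = 0.8867, H₀ = 0.4807 rad.
Bracket: H₀ sin φ sin δ + cos φ cos δ sin H₀ = 0.4807×-0.91845×0.35674 + 0.39555×0.93420×0.46239 = -0.157500 + 0.170864 = 0.013364.
Q̄ = (S₀/π) × [bracket] = (439/π) × 0.013364 = 1.8675 W/m².
Ratio Q̄_A / Q̄_B = 10.209 / 1.8675 = 5.467.

Q̄_A / Q̄_B ≈ 5.47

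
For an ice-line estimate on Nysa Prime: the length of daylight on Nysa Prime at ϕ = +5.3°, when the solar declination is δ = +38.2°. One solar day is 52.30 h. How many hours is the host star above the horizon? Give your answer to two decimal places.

27.37 h

cos h₀ = −tan ϕ · tan δ = −tan(+5.3°) × tan(+38.200°) = -0.0730, so h₀ = 1.6439 rad = 94.19°.
Daylight = 2h₀/(2π) × 52.30 h = (1.6439/π) × 52.30 = 27.37 h.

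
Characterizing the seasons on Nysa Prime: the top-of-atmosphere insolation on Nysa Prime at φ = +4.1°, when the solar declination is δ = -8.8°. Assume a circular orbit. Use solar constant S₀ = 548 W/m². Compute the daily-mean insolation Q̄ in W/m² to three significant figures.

cos H₀ = −tan(+4.1°) tan(-8.800°) = 0.0111, H₀ = 1.5597 rad.
Bracket: H₀ sin φ sin δ + cos φ cos δ sin H₀ = 1.5597×0.07150×-0.15299 + 0.99744×0.98823×0.99994 = -0.017061 + 0.985641 = 0.968580.
Q̄ = (S₀/π) × [bracket] = (548/π) × 0.968580 = 169.0 W/m².

Q̄ ≈ 169 W/m²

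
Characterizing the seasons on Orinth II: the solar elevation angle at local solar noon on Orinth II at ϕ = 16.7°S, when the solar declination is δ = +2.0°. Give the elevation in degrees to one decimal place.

At local noon the hour angle is zero, so the zenith angle equals |ϕ − δ| = |-16.7° − (+2.000°)| = 18.700°.
Elevation = 90° − 18.700° = 71.3°.

71.3°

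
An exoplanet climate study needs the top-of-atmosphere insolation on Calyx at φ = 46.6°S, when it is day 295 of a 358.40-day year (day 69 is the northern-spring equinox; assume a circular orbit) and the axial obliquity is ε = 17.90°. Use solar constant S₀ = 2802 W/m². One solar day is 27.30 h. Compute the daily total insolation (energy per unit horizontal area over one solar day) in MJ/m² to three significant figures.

Solar longitude: λ_s = 360° × (295 − 69)/358.40 = 227.009°.
sin δ = sin 17.90° × sin 227.009° = -0.22482, so δ = -12.992°.
cos H₀ = −tan(-46.6°) tan(-12.992°) = -0.2440, H₀ = 1.8173 rad.
Bracket: H₀ sin φ sin δ + cos φ cos δ sin H₀ = 1.8173×-0.72657×-0.22482 + 0.68709×0.97440×0.96978 = 0.296851 + 0.649268 = 0.946119.
Q̄ = (S₀/π) × [bracket] = (2802/π) × 0.946119 = 843.85 W/m².
Daily total = Q̄ × 27.30 h × 3600 s/h = 843.85 × 27.30 × 3600 / 10⁶ = 82.93 MJ/m².

82.9 MJ/m²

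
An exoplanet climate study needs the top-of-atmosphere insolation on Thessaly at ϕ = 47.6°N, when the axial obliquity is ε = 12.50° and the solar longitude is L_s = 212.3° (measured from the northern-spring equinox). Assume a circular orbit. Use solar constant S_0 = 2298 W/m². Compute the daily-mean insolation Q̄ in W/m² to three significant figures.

Q̄ ≈ 396 W/m²

Solar declination: sin δ = sin ε · sin L_s = sin 12.50° × sin 212.3° = -0.11566, so δ = -6.641°.
cos h₀ = −tan(+47.6°) tan(-6.641°) = 0.1275, h₀ = 1.4429 rad.
Bracket: h₀ sin ϕ sin δ + cos ϕ cos δ sin h₀ = 1.4429×0.73846×-0.11566 + 0.67430×0.99329×0.99184 = -0.123238 + 0.664310 = 0.541072.
Q̄ = (S_0/π) × [bracket] = (2298/π) × 0.541072 = 395.8 W/m².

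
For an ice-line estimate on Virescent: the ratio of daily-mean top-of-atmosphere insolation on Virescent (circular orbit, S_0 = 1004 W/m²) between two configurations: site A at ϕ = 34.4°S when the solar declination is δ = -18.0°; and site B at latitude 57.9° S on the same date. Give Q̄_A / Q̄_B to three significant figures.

— Configuration A (ϕ=-34.4°):
cos h₀ = −tan(-34.4°) tan(-18.000°) = -0.2225, h₀ = 1.7952 rad.
Bracket: h₀ sin ϕ sin δ + cos ϕ cos δ sin h₀ = 1.7952×-0.56497×-0.30902 + 0.82511×0.95106×0.97494 = 0.313419 + 0.765064 = 1.078483.
Q̄ = (S_0/π) × [bracket] = (1004/π) × 1.078483 = 344.66 W/m².
— Configuration B (ϕ=-57.9°):
cos h₀ = −tan(-57.9°) tan(-18.000°) = -0.5180, h₀ = 2.1153 rad.
Bracket: h₀ sin ϕ sin δ + cos ϕ cos δ sin h₀ = 2.1153×-0.84712×-0.30902 + 0.53140×0.95106×0.85540 = 0.553737 + 0.432313 = 0.986050.
Q̄ = (S_0/π) × [bracket] = (1004/π) × 0.986050 = 315.12 W/m².
Ratio Q̄_A / Q̄_B = 344.66 / 315.12 = 1.094.

Q̄_A / Q̄_B ≈ 1.09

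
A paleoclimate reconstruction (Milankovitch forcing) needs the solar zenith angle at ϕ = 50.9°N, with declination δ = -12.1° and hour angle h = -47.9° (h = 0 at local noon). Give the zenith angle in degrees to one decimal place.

cos θ_z = sin ϕ sin δ + cos ϕ cos δ cos h = -0.162674 + 0.413428 = 0.250754.
θ_z = arccos(0.250754) = 75.5°.

θ_z = 75.5°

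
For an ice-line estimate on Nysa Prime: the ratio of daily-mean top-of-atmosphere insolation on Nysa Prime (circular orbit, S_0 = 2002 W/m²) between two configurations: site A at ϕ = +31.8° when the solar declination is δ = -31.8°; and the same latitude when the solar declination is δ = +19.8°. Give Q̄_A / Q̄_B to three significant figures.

— Configuration A (ϕ=+31.8°):
cos h₀ = −tan(+31.8°) tan(-31.800°) = 0.3844, h₀ = 1.1762 rad.
Bracket: h₀ sin ϕ sin δ + cos ϕ cos δ sin h₀ = 1.1762×0.52696×-0.52696 + 0.84989×0.84989×0.92315 = -0.326615 + 0.666803 = 0.340188.
Q̄ = (S_0/π) × [bracket] = (2002/π) × 0.340188 = 216.79 W/m².
— Configuration B (ϕ=+31.8°):
cos h₀ = −tan(+31.8°) tan(+19.800°) = -0.2232, h₀ = 1.7959 rad.
Bracket: h₀ sin ϕ sin δ + cos ϕ cos δ sin h₀ = 1.7959×0.52696×0.33874 + 0.84989×0.94088×0.97477 = 0.320573 + 0.779469 = 1.100042.
Q̄ = (S_0/π) × [bracket] = (2002/π) × 1.100042 = 701.01 W/m².
Ratio Q̄_A / Q̄_B = 216.79 / 701.01 = 0.3093.

Q̄_A / Q̄_B ≈ 0.309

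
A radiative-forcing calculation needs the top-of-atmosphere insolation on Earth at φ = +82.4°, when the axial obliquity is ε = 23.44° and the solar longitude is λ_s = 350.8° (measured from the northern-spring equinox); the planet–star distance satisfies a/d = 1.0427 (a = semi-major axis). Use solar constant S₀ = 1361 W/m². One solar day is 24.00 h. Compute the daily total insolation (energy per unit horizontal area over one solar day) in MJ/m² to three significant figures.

Solar declination: sin δ = sin ε · sin λ_s = sin 23.44° × sin 350.8° = -0.06360, so δ = -3.646°.
cos H₀ = −tan(+82.4°) tan(-3.646°) = 0.4776, H₀ = 1.0729 rad.
Bracket: H₀ sin φ sin δ + cos φ cos δ sin H₀ = 1.0729×0.99122×-0.06360 + 0.13226×0.99798×0.87857 = -0.067637 + 0.115965 = 0.048328.
Inverse-square distance factor (a/d)² = 1.0427² = 1.087223.
Q̄ = (S₀/π) × 1.087223 × [bracket] = (1361/π) × 1.087223 × 0.048328 = 22.763 W/m².
Daily total = Q̄ × 24.00 h × 3600 s/h = 22.763 × 24.00 × 3600 / 10⁶ = 1.967 MJ/m².

1.97 MJ/m²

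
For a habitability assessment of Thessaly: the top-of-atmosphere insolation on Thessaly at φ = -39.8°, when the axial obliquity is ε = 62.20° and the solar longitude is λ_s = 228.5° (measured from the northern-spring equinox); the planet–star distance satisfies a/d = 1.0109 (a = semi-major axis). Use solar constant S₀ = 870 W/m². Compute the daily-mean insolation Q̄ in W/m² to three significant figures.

Q̄ ≈ 398 W/m²

Solar declination: sin δ = sin ε · sin λ_s = sin 62.20° × sin 228.5° = -0.66251, so δ = -41.492°.
cos H₀ = −tan(-39.8°) tan(-41.492°) = -0.7369, H₀ = 2.3993 rad.
Bracket: H₀ sin φ sin δ + cos φ cos δ sin H₀ = 2.3993×-0.64011×-0.66251 + 0.76828×0.74905×0.67599 = 1.017493 + 0.389019 = 1.406512.
Inverse-square distance factor (a/d)² = 1.0109² = 1.021919.
Q̄ = (S₀/π) × 1.021919 × [bracket] = (870/π) × 1.021919 × 1.406512 = 398.0 W/m².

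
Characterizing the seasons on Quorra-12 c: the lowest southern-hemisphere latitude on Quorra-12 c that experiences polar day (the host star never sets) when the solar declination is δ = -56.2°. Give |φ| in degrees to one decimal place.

|φ| = 33.8°

Polar day requires cos H₀ = −tan φ tan δ ≤ −1, i.e. tan φ tan δ ≥ 1.
The boundary is |tan φ| · |tan δ| = 1, so |φ| = 90° − |δ| = 90° − 56.2° = 33.8° in the southern hemisphere.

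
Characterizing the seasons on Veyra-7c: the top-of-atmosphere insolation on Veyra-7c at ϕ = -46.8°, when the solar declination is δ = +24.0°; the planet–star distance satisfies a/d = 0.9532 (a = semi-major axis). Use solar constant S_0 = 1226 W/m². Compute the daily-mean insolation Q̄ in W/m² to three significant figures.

Q̄ ≈ 82.0 W/m²

cos h₀ = −tan(-46.8°) tan(+24.000°) = 0.4741, h₀ = 1.0768 rad.
Bracket: h₀ sin ϕ sin δ + cos ϕ cos δ sin h₀ = 1.0768×-0.72897×0.40674 + 0.68455×0.91355×0.88046 = -0.319273 + 0.550614 = 0.231341.
Inverse-square distance factor (a/d)² = 0.9532² = 0.908590.
Q̄ = (S_0/π) × 0.908590 × [bracket] = (1226/π) × 0.908590 × 0.231341 = 82.03 W/m².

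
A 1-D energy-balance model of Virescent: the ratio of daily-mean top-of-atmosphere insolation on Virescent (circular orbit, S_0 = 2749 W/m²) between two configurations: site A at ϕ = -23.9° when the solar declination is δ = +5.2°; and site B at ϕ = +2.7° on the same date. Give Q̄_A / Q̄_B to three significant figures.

— Configuration A (ϕ=-23.9°):
cos h₀ = −tan(-23.9°) tan(+5.200°) = 0.0403, h₀ = 1.5305 rad.
Bracket: h₀ sin ϕ sin δ + cos ϕ cos δ sin h₀ = 1.5305×-0.40514×0.09063 + 0.91425×0.99588×0.99919 = -0.056197 + 0.909746 = 0.853549.
Q̄ = (S_0/π) × [bracket] = (2749/π) × 0.853549 = 746.88 W/m².
— Configuration B (ϕ=+2.7°):
cos h₀ = −tan(+2.7°) tan(+5.200°) = -0.0043, h₀ = 1.5751 rad.
Bracket: h₀ sin ϕ sin δ + cos ϕ cos δ sin h₀ = 1.5751×0.04711×0.09063 + 0.99889×0.99588×0.99999 = 0.006725 + 0.994765 = 1.001490.
Q̄ = (S_0/π) × [bracket] = (2749/π) × 1.001490 = 876.34 W/m².
Ratio Q̄_A / Q̄_B = 746.88 / 876.34 = 0.8523.

Q̄_A / Q̄_B ≈ 0.852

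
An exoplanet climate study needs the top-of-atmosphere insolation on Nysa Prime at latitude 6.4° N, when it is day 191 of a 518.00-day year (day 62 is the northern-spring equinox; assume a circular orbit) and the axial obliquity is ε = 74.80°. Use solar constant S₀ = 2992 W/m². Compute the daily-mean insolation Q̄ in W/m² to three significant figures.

Solar longitude: λ_s = 360° × (191 − 62)/518.00 = 89.653°.
sin δ = sin 74.80° × sin 89.653° = 0.96500, so δ = +74.796°.
cos H₀ = −tan(+6.4°) tan(+74.796°) = -0.4127, H₀ = 1.9963 rad.
Bracket: H₀ sin φ sin δ + cos φ cos δ sin H₀ = 1.9963×0.11147×0.96500 + 0.99377×0.26225×0.91085 = 0.214739 + 0.237382 = 0.452121.
Q̄ = (S₀/π) × [bracket] = (2992/π) × 0.452121 = 430.6 W/m².

Q̄ ≈ 431 W/m²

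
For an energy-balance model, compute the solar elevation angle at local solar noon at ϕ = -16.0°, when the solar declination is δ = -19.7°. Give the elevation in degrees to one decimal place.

86.3°

At local noon the hour angle is zero, so the zenith angle equals |ϕ − δ| = |-16.0° − (-19.700°)| = 3.700°.
Elevation = 90° − 3.700° = 86.3°.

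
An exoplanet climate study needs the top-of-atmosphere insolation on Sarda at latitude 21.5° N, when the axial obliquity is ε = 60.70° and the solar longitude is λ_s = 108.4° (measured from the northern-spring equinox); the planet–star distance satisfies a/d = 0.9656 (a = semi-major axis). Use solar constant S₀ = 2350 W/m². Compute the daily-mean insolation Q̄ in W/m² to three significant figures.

Q̄ ≈ 760 W/m²

Solar declination: sin δ = sin ε · sin λ_s = sin 60.70° × sin 108.4° = 0.82749, so δ = +55.841°.
cos H₀ = −tan(+21.5°) tan(+55.841°) = -0.5805, H₀ = 2.1902 rad.
Bracket: H₀ sin φ sin δ + cos φ cos δ sin H₀ = 2.1902×0.36650×0.82749 + 0.93042×0.56149×0.81424 = 0.664233 + 0.425377 = 1.089610.
Inverse-square distance factor (a/d)² = 0.9656² = 0.932383.
Q̄ = (S₀/π) × 0.932383 × [bracket] = (2350/π) × 0.932383 × 1.089610 = 759.9 W/m².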